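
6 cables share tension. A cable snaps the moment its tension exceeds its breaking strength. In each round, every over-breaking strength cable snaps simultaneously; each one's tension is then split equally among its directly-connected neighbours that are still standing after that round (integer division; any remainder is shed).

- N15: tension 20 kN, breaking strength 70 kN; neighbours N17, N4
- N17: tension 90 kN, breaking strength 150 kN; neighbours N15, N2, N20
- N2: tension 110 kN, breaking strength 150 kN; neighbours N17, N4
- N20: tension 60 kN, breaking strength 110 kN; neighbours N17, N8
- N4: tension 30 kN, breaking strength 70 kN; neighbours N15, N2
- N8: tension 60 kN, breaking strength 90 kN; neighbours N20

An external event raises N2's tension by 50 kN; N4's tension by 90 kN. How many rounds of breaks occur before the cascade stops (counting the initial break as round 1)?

Round 1 — N2 at 160 > 150; N4 at 120 > 70. N2, N4 snap.
  N2 sheds 160 kN to N17: 160 each.
    N17: 90+160 = 250 > 150
  N4 sheds 120 kN to N15: 120 each.
    N15: 20+120 = 140 > 70
Round 2 — N15, N17 snap.
  N15 sheds 140 kN: no online neighbours, lost.
  N17 sheds 250 kN to N20: 250 each.
    N20: 60+250 = 310 > 110
Round 3 — N20 snaps.
  N20 sheds 310 kN to N8: 310 each.
    N8: 60+310 = 370 > 90
Round 4 — N8 snaps.
  N8 sheds 370 kN: no online neighbours, lost.
No further breaks.

4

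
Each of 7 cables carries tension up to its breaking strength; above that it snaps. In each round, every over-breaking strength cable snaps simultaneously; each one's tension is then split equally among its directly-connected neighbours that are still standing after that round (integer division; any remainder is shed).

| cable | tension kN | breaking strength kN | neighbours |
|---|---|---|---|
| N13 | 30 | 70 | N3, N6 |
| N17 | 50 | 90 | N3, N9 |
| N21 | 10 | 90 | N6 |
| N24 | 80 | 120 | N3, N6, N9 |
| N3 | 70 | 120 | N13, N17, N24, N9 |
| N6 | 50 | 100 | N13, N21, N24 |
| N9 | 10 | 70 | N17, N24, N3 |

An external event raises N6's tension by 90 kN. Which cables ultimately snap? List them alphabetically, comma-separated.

Round 1 — N6 at 140 > 100. N6 snaps.
  N6 sheds 140 kN to N13, N21, N24: 46 each (2 lost).
    N13: 30+46 = 76 > 70
    N21: 10+46 = 56 ≤ 90
    N24: 80+46 = 126 > 120
Round 2 — N13, N24 snap.
  N13 sheds 76 kN to N3: 76 each.
    N3: 70+76 = 146 > 120
  N24 sheds 126 kN to N3, N9: 63 each.
    N3: 146+63 = 209 > 120
    N9: 10+63 = 73 > 70
Round 3 — N3, N9 snap.
  N3 sheds 209 kN to N17: 209 each.
    N17: 50+209 = 259 > 90
  N9 sheds 73 kN to N17: 73 each.
    N17: 259+73 = 332 > 90
Round 4 — N17 snaps.
  N17 sheds 332 kN: no online neighbours, lost.
No further breaks.

N13, N17, N24, N3, N6, N9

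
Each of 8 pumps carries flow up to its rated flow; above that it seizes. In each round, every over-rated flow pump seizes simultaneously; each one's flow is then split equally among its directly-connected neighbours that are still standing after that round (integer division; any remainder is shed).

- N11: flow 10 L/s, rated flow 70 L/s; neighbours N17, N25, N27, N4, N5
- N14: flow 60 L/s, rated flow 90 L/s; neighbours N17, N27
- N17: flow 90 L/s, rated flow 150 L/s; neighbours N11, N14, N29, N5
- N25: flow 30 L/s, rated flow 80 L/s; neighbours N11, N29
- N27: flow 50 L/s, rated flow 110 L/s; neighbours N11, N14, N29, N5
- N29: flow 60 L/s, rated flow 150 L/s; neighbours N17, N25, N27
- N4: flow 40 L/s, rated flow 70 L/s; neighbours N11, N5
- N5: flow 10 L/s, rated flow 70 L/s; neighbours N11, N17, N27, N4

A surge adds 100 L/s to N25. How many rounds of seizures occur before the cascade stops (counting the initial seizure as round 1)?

2

Round 1 — N25 at 130 > 80. N25 seizes.
  N25 sheds 130 L/s to N11, N29: 65 each.
    N11: 10+65 = 75 > 70
    N29: 60+65 = 125 ≤ 150
Round 2 — N11 seizes.
  N11 sheds 75 L/s to N17, N27, N4, N5: 18 each (3 lost).
    N17: 90+18 = 108 ≤ 150
    N27: 50+18 = 68 ≤ 110
    N4: 40+18 = 58 ≤ 70
    N5: 10+18 = 28 ≤ 70
No further seizures.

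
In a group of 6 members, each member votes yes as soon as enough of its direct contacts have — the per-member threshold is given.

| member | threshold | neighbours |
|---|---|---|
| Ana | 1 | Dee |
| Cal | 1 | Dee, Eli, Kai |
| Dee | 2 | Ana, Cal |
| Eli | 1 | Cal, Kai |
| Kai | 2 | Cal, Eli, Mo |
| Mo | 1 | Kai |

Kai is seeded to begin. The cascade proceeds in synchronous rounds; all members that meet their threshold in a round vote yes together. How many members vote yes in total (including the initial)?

Round 1 — Kai votes yes (initial).
Round 2 — checking thresholds:
  Cal: 1 of 3 neighbours ≥ 1, votes yes.
  Eli: 1 of 2 neighbours ≥ 1, votes yes.
  Mo: 1 of 1 neighbours ≥ 1, votes yes.
Round 3 — no new yes votes; cascade stops.

4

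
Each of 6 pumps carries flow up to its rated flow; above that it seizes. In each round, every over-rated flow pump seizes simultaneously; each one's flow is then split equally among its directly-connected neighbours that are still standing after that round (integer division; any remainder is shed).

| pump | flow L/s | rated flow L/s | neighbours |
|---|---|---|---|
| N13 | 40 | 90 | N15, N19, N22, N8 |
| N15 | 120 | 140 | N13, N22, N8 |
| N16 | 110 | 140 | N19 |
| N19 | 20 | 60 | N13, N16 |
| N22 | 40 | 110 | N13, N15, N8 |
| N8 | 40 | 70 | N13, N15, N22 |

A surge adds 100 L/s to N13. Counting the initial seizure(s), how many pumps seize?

Round 1 — N13 at 140 > 90. N13 seizes.
  N13 sheds 140 L/s to N15, N19, N22, N8: 35 each.
    N15: 120+35 = 155 > 140
    N19: 20+35 = 55 ≤ 60
    N22: 40+35 = 75 ≤ 110
    N8: 40+35 = 75 > 70
Round 2 — N15, N8 seize.
  N15 sheds 155 L/s to N22: 155 each.
    N22: 75+155 = 230 > 110
  N8 sheds 75 L/s to N22: 75 each.
    N22: 230+75 = 305 > 110
Round 3 — N22 seizes.
  N22 sheds 305 L/s: no online neighbours, lost.
No further seizures.

4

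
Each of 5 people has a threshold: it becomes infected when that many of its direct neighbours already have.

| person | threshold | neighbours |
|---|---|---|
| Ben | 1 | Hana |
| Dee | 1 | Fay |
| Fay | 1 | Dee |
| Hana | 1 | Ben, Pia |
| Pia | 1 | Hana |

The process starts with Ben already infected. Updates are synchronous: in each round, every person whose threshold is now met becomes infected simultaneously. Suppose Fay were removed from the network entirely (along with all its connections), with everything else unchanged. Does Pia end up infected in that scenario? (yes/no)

With Fay removed:
Round 1 — Ben becomes infected (initial).
Round 2 — checking thresholds:
  Hana: 1 of 2 neighbours ≥ 1, becomes infected.
Round 3 — checking thresholds:
  Pia: 1 of 1 neighbours ≥ 1, becomes infected.
Round 4 — no new infections; cascade stops.

yes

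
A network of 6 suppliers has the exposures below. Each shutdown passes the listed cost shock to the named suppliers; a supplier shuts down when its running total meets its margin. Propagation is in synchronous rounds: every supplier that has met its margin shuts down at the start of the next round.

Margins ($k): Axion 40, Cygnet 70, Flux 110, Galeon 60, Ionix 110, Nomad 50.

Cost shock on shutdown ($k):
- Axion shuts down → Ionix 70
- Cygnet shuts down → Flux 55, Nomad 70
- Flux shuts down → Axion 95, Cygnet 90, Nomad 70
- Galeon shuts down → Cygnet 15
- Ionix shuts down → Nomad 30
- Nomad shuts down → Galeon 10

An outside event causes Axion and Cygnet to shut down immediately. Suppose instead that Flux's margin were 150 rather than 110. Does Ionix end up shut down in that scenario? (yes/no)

no

With Flux's margin at 150:
Round 1 — Axion, Cygnet shut down (initial).
  Flux: +55 → 55 < 150
  Ionix: +70 → 70 < 110
  Nomad: +70 → 70 ≥ 50
Round 2 — Nomad shuts down.
  Galeon: +10 → 10 < 60
No further shutdowns.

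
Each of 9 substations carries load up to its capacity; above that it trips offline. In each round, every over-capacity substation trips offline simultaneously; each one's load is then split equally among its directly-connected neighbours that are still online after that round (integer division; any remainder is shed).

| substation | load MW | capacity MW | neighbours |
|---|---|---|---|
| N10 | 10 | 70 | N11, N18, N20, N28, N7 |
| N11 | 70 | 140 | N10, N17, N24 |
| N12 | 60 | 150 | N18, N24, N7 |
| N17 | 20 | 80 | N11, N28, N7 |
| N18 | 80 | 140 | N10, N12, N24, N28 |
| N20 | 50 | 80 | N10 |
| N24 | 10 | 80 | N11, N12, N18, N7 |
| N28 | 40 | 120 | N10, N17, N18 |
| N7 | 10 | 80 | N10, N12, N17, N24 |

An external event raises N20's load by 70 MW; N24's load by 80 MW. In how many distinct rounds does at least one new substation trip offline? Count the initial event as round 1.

Round 1 — N20 at 120 > 80; N24 at 90 > 80. N20, N24 trip offline.
  N20 sheds 120 MW to N10: 120 each.
    N10: 10+120 = 130 > 70
  N24 sheds 90 MW to N11, N12, N18, N7: 22 each (2 lost).
    N11: 70+22 = 92 ≤ 140
    N12: 60+22 = 82 ≤ 150
    N18: 80+22 = 102 ≤ 140
    N7: 10+22 = 32 ≤ 80
Round 2 — N10 trips offline.
  N10 sheds 130 MW to N11, N18, N28, N7: 32 each (2 lost).
    N11: 92+32 = 124 ≤ 140
    N18: 102+32 = 134 ≤ 140
    N28: 40+32 = 72 ≤ 120
    N7: 32+32 = 64 ≤ 80
No further trips.

2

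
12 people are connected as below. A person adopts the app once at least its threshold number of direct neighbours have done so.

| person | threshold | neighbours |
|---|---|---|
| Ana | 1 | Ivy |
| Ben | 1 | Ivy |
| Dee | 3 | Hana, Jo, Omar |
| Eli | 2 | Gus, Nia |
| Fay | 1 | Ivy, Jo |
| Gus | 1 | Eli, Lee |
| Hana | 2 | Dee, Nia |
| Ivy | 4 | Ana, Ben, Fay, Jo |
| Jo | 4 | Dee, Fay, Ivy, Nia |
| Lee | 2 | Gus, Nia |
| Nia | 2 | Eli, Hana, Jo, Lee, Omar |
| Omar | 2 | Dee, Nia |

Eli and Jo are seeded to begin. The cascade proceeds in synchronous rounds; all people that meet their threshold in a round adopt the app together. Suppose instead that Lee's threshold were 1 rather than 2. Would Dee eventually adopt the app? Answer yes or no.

no

With Lee's threshold at 1:
Round 1 — Eli, Jo adopt the app (initial).
Round 2 — checking thresholds:
  Dee: 1 of 3 neighbours < 3, below threshold.
  Fay: 1 of 2 neighbours ≥ 1, adopts the app.
  Gus: 1 of 2 neighbours ≥ 1, adopts the app.
  Ivy: 1 of 4 neighbours < 4, below threshold.
  Nia: 2 of 5 neighbours ≥ 2, adopts the app.
Round 3 — checking thresholds:
  Dee: 1 of 3 neighbours < 3, below threshold.
  Hana: 1 of 2 neighbours < 2, below threshold.
  Ivy: 2 of 4 neighbours < 4, below threshold.
  Lee: 2 of 2 neighbours ≥ 1, adopts the app.
  Omar: 1 of 2 neighbours < 2, below threshold.
Round 4 — no new adoptions; cascade stops.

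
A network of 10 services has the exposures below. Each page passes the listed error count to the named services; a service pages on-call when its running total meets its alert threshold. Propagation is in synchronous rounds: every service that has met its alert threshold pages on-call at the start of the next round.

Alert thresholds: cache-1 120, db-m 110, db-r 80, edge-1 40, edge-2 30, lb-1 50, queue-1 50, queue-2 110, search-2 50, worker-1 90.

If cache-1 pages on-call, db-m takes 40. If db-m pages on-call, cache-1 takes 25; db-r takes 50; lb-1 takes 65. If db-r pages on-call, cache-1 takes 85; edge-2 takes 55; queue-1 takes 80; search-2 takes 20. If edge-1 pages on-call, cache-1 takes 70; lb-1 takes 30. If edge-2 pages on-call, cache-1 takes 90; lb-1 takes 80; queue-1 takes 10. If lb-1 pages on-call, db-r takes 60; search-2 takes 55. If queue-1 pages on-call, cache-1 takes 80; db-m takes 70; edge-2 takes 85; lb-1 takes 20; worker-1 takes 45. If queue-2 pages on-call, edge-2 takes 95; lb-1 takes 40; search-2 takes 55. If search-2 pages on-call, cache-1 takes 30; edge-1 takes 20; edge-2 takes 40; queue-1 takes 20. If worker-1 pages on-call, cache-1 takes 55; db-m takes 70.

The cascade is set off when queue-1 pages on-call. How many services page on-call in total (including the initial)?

7

Round 1 — queue-1 pages on-call (initial).
  cache-1: +80 → 80 < 120
  db-m: +70 → 70 < 110
  edge-2: +85 → 85 ≥ 30
  lb-1: +20 → 20 < 50
  worker-1: +45 → 45 < 90
Round 2 — edge-2 pages on-call.
  cache-1: +90 → 170 ≥ 120
  lb-1: +80 → 100 ≥ 50
Round 3 — cache-1, lb-1 page on-call.
  db-m: +40 → 110 ≥ 110
  db-r: +60 → 60 < 80
  search-2: +55 → 55 ≥ 50
Round 4 — db-m, search-2 page on-call.
  db-r: +50 → 110 ≥ 80
  edge-1: +20 → 20 < 40
Round 5 — db-r pages on-call.
No further pages.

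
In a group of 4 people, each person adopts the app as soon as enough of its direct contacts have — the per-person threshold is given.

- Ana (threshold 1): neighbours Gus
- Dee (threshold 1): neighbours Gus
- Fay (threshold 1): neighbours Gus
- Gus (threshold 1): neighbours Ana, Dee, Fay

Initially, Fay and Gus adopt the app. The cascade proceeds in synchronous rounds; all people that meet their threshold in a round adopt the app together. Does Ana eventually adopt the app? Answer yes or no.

yes

Round 1 — Fay, Gus adopt the app (initial).
Round 2 — checking thresholds:
  Ana: 1 of 1 neighbours ≥ 1, adopts the app.
  Dee: 1 of 1 neighbours ≥ 1, adopts the app.
Round 3 — no new adoptions; cascade stops.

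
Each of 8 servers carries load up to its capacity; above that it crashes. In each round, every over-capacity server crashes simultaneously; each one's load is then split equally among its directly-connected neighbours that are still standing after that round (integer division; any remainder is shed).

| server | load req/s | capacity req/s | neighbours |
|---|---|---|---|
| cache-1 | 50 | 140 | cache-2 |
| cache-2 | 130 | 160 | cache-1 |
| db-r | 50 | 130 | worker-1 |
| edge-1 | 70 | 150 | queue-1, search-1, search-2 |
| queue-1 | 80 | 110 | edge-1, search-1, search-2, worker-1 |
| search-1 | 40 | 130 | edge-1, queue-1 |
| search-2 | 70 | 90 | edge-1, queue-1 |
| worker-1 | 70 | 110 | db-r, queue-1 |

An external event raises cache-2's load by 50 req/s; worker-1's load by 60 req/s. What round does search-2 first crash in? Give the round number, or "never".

Round 1 — cache-2 at 180 > 160; worker-1 at 130 > 110. cache-2, worker-1 crash.
  cache-2 sheds 180 req/s to cache-1: 180 each.
    cache-1: 50+180 = 230 > 140
  worker-1 sheds 130 req/s to db-r, queue-1: 65 each.
    db-r: 50+65 = 115 ≤ 130
    queue-1: 80+65 = 145 > 110
Round 2 — cache-1, queue-1 crash.
  cache-1 sheds 230 req/s: no online neighbours, lost.
  queue-1 sheds 145 req/s to edge-1, search-1, search-2: 48 each (1 lost).
    edge-1: 70+48 = 118 ≤ 150
    search-1: 40+48 = 88 ≤ 130
    search-2: 70+48 = 118 > 90
Round 3 — search-2 crashes.
  search-2 sheds 118 req/s to edge-1: 118 each.
    edge-1: 118+118 = 236 > 150
Round 4 — edge-1 crashes.
  edge-1 sheds 236 req/s to search-1: 236 each.
    search-1: 88+236 = 324 > 130
Round 5 — search-1 crashes.
  search-1 sheds 324 req/s: no online neighbours, lost.
No further crashes.

3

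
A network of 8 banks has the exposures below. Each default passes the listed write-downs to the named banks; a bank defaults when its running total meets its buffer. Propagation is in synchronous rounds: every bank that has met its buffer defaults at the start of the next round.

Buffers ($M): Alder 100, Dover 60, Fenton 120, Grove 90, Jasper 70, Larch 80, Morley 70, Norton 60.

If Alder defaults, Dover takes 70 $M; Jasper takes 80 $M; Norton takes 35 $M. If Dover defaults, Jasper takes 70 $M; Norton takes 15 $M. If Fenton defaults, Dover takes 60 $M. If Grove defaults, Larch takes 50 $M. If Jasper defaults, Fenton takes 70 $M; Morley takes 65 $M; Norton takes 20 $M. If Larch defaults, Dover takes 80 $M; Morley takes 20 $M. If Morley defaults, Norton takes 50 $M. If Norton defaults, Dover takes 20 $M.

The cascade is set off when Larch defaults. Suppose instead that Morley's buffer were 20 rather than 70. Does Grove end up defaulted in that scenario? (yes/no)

no

With Morley's buffer at 20:
Round 1 — Larch defaults (initial).
  Dover: +80 → 80 ≥ 60
  Morley: +20 → 20 ≥ 20
Round 2 — Dover, Morley default.
  Jasper: +70 → 70 ≥ 70
  Norton: +15+50 → 65 ≥ 60
Round 3 — Jasper, Norton default.
  Fenton: +70 → 70 < 120
No further defaults.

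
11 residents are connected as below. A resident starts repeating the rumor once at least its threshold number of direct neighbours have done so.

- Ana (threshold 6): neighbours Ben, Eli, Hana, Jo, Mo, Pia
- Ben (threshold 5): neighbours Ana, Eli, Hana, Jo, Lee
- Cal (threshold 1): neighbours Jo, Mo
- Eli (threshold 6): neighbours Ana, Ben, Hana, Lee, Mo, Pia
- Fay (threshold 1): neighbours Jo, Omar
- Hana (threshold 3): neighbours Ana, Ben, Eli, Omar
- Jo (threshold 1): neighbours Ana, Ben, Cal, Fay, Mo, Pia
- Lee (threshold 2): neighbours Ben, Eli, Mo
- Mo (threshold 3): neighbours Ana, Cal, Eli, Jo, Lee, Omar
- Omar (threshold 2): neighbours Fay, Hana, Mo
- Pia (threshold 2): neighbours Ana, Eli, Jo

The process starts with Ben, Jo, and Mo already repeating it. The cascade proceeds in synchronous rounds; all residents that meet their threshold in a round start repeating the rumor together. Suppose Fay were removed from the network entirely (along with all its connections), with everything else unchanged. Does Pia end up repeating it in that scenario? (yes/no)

With Fay removed:
Round 1 — Ben, Jo, Mo start repeating the rumor (initial).
Round 2 — checking thresholds:
  Ana: 3 of 6 neighbours < 6, not yet.
  Cal: 2 of 2 neighbours ≥ 1, starts repeating the rumor.
  Eli: 2 of 6 neighbours < 6, not yet.
  Hana: 1 of 4 neighbours < 3, not yet.
  Lee: 2 of 3 neighbours ≥ 2, starts repeating the rumor.
  Omar: 1 of 2 neighbours < 2, not yet.
  Pia: 1 of 3 neighbours < 2, not yet.
Round 3 — no new spreads; cascade stops.

no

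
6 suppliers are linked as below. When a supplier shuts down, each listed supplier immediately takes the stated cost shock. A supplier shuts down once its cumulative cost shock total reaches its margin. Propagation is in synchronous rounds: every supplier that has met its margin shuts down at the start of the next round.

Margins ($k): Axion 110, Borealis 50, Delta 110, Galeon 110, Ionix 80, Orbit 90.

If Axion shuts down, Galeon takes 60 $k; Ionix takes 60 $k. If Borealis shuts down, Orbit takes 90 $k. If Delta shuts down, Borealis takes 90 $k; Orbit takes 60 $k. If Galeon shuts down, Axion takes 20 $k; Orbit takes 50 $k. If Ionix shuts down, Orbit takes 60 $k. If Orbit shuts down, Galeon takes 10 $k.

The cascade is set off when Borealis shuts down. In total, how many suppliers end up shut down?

Round 1 — Borealis shuts down (initial).
  Orbit: +90 → 90 ≥ 90
Round 2 — Orbit shuts down.
  Galeon: +10 → 10 < 110
No further shutdowns.

2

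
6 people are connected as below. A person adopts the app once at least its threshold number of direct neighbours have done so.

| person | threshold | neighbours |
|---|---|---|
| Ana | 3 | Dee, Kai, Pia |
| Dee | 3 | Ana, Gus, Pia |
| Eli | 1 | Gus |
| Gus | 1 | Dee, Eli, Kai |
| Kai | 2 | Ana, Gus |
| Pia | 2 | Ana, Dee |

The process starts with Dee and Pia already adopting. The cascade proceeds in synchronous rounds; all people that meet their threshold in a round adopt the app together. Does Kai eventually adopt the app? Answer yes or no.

Round 1 — Dee, Pia adopt the app (initial).
Round 2 — checking thresholds:
  Ana: 2 of 3 neighbours < 3, below threshold.
  Gus: 1 of 3 neighbours ≥ 1, adopts the app.
Round 3 — checking thresholds:
  Ana: 2 of 3 neighbours < 3, below threshold.
  Eli: 1 of 1 neighbours ≥ 1, adopts the app.
  Kai: 1 of 2 neighbours < 2, below threshold.
Round 4 — no new adoptions; cascade stops.

no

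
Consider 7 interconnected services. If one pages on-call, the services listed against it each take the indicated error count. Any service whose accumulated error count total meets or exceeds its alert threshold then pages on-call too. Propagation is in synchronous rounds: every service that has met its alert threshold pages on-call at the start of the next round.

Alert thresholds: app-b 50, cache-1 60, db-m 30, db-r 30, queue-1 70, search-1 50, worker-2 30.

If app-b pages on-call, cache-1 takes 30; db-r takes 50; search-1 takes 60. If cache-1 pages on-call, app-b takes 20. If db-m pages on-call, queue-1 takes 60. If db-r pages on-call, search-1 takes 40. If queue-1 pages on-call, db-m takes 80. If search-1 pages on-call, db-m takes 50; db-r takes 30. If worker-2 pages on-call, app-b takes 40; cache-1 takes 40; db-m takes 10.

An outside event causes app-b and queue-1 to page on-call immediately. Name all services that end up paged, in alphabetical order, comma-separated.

Round 1 — app-b, queue-1 page on-call (initial).
  cache-1: +30 → 30 < 60
  db-m: +80 → 80 ≥ 30
  db-r: +50 → 50 ≥ 30
  search-1: +60 → 60 ≥ 50
Round 2 — db-m, db-r, search-1 page on-call.
No further pages.

app-b, db-m, db-r, queue-1, search-1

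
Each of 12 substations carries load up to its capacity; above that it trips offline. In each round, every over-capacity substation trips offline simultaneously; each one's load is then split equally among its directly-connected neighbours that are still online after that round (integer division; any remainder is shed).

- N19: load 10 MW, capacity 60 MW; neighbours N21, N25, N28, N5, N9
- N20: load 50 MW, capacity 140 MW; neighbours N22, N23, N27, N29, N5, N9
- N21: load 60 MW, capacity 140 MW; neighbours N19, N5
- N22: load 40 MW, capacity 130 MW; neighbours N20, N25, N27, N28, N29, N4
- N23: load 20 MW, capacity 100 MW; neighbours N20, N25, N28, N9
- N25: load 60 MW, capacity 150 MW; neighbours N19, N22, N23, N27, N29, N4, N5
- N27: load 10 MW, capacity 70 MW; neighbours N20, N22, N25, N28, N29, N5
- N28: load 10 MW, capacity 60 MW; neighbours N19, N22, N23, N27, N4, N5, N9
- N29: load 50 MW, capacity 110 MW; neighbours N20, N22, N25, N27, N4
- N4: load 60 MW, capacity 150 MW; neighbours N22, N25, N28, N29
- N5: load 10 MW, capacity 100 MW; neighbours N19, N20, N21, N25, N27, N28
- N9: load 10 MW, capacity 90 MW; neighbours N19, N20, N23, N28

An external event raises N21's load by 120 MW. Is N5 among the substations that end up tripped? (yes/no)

yes

Round 1 — N21 at 180 > 140. N21 trips offline.
  N21 sheds 180 MW to N19, N5: 90 each.
    N19: 10+90 = 100 > 60
    N5: 10+90 = 100 ≤ 100
Round 2 — N19 trips offline.
  N19 sheds 100 MW to N25, N28, N5, N9: 25 each.
    N25: 60+25 = 85 ≤ 150
    N28: 10+25 = 35 ≤ 60
    N5: 100+25 = 125 > 100
    N9: 10+25 = 35 ≤ 90
Round 3 — N5 trips offline.
  N5 sheds 125 MW to N20, N25, N27, N28: 31 each (1 lost).
    N20: 50+31 = 81 ≤ 140
    N25: 85+31 = 116 ≤ 150
    N27: 10+31 = 41 ≤ 70
    N28: 35+31 = 66 > 60
Round 4 — N28 trips offline.
  N28 sheds 66 MW to N22, N23, N27, N4, N9: 13 each (1 lost).
    N22: 40+13 = 53 ≤ 130
    N23: 20+13 = 33 ≤ 100
    N27: 41+13 = 54 ≤ 70
    N4: 60+13 = 73 ≤ 150
    N9: 35+13 = 48 ≤ 90
No further trips.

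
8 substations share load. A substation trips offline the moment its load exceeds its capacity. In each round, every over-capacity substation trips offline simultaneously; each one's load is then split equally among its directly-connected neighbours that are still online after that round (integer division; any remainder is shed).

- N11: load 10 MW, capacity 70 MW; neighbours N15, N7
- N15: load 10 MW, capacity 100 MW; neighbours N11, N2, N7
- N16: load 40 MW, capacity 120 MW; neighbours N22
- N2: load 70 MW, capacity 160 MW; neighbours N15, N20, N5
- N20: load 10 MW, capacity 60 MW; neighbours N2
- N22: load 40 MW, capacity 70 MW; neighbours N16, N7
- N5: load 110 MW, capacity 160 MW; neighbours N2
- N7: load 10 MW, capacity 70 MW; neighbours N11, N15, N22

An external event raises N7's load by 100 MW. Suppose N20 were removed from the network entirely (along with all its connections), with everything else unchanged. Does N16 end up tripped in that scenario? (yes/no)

With N20 removed:
Round 1 — N7 at 110 > 70. N7 trips offline.
  N7 sheds 110 MW to N11, N15, N22: 36 each (2 lost).
    N11: 10+36 = 46 ≤ 70
    N15: 10+36 = 46 ≤ 100
    N22: 40+36 = 76 > 70
Round 2 — N22 trips offline.
  N22 sheds 76 MW to N16: 76 each.
    N16: 40+76 = 116 ≤ 120
No further trips.

no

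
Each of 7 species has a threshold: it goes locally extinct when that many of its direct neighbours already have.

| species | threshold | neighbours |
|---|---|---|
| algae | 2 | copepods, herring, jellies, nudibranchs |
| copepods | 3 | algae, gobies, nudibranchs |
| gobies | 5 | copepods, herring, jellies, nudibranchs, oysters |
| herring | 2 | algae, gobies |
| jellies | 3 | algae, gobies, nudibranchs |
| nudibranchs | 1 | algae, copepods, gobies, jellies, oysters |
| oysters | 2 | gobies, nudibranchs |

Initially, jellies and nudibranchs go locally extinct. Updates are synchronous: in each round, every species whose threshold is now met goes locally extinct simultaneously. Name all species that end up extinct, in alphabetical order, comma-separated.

algae, jellies, nudibranchs

Round 1 — jellies, nudibranchs go locally extinct (initial).
Round 2 — checking thresholds:
  algae: 2 of 4 neighbours ≥ 2, goes locally extinct.
  copepods: 1 of 3 neighbours < 3, not yet.
  gobies: 2 of 5 neighbours < 5, not yet.
  oysters: 1 of 2 neighbours < 2, not yet.
Round 3 — no new extinctions; cascade stops.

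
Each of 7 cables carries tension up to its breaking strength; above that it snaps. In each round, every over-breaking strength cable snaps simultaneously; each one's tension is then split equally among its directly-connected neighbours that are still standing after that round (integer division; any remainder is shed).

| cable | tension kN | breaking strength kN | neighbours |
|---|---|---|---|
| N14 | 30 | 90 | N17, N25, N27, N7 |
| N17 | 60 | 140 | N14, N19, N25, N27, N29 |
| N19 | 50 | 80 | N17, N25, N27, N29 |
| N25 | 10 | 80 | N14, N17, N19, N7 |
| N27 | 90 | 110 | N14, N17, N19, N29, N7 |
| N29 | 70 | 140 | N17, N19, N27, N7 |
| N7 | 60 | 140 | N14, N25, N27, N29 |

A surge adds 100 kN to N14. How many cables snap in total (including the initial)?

Round 1 — N14 at 130 > 90. N14 snaps.
  N14 sheds 130 kN to N17, N25, N27, N7: 32 each (2 lost).
    N17: 60+32 = 92 ≤ 140
    N25: 10+32 = 42 ≤ 80
    N27: 90+32 = 122 > 110
    N7: 60+32 = 92 ≤ 140
Round 2 — N27 snaps.
  N27 sheds 122 kN to N17, N19, N29, N7: 30 each (2 lost).
    N17: 92+30 = 122 ≤ 140
    N19: 50+30 = 80 ≤ 80
    N29: 70+30 = 100 ≤ 140
    N7: 92+30 = 122 ≤ 140
No further breaks.

2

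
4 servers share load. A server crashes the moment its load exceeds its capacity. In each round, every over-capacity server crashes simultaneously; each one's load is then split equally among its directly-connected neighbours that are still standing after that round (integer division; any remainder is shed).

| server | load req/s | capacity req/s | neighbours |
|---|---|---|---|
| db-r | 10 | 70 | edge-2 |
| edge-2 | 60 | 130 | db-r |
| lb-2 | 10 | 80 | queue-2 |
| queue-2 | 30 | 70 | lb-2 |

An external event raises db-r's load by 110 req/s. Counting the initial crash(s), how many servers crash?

Round 1 — db-r at 120 > 70. db-r crashes.
  db-r sheds 120 req/s to edge-2: 120 each.
    edge-2: 60+120 = 180 > 130
Round 2 — edge-2 crashes.
  edge-2 sheds 180 req/s: no online neighbours, lost.
No further crashes.

2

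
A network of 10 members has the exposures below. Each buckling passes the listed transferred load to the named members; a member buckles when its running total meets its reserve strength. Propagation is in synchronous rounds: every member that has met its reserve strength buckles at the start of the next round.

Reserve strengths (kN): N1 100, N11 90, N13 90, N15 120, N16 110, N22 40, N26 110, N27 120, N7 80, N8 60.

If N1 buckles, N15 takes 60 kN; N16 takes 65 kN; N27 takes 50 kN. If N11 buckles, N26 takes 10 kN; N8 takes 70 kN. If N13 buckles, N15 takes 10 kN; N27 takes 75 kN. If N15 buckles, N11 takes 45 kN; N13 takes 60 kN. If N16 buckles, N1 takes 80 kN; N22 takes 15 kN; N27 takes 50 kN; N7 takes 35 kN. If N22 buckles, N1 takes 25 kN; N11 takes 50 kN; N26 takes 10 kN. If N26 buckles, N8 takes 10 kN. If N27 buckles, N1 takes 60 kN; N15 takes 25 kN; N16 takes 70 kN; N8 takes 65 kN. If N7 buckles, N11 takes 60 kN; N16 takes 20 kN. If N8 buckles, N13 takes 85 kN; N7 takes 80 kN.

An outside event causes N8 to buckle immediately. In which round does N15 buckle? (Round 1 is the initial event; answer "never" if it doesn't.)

never

Round 1 — N8 buckles (initial).
  N13: +85 → 85 < 90
  N7: +80 → 80 ≥ 80
Round 2 — N7 buckles.
  N11: +60 → 60 < 90
  N16: +20 → 20 < 110
No further bucklings.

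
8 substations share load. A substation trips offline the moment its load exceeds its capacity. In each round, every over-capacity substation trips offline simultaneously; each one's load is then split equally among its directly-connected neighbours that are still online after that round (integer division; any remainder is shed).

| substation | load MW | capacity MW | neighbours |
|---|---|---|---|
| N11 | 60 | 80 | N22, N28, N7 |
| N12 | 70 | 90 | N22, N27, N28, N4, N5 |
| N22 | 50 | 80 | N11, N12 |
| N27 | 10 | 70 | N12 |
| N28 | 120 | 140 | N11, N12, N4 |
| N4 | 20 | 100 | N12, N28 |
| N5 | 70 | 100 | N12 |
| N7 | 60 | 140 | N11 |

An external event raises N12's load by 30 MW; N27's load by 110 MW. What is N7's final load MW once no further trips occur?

126

Round 1 — N12 at 100 > 90; N27 at 120 > 70. N12, N27 trip offline.
  N12 sheds 100 MW to N22, N28, N4, N5: 25 each.
    N22: 50+25 = 75 ≤ 80
    N28: 120+25 = 145 > 140
    N4: 20+25 = 45 ≤ 100
    N5: 70+25 = 95 ≤ 100
  N27 sheds 120 MW: no online neighbours, lost.
Round 2 — N28 trips offline.
  N28 sheds 145 MW to N11, N4: 72 each (1 lost).
    N11: 60+72 = 132 > 80
    N4: 45+72 = 117 > 100
Round 3 — N11, N4 trip offline.
  N11 sheds 132 MW to N22, N7: 66 each.
    N22: 75+66 = 141 > 80
    N7: 60+66 = 126 ≤ 140
  N4 sheds 117 MW: no online neighbours, lost.
Round 4 — N22 trips offline.
  N22 sheds 141 MW: no online neighbours, lost.
No further trips.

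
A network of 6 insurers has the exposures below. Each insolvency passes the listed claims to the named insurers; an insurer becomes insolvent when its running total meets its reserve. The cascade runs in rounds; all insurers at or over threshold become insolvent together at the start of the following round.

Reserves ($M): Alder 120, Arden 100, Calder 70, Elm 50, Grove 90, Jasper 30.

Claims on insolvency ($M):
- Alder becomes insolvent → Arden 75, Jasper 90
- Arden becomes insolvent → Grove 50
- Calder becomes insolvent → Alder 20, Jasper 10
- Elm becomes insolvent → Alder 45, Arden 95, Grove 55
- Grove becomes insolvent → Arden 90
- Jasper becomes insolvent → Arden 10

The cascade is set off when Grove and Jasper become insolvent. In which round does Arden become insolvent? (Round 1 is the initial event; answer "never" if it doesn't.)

2

Round 1 — Grove, Jasper become insolvent (initial).
  Arden: +90+10 → 100 ≥ 100
Round 2 — Arden becomes insolvent.
No further insolvencies.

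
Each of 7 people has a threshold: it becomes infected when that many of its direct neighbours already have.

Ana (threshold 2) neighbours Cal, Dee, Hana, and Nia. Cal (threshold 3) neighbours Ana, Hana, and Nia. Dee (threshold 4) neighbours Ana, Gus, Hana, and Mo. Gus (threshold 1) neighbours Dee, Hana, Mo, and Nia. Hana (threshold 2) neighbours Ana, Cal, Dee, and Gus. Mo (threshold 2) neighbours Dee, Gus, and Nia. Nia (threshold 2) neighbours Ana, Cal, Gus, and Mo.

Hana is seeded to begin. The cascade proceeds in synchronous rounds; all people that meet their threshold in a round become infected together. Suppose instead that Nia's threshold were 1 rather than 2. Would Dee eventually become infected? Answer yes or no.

With Nia's threshold at 1:
Round 1 — Hana becomes infected (initial).
Round 2 — checking thresholds:
  Ana: 1 of 4 neighbours < 2, not yet.
  Cal: 1 of 3 neighbours < 3, not yet.
  Dee: 1 of 4 neighbours < 4, not yet.
  Gus: 1 of 4 neighbours ≥ 1, becomes infected.
Round 3 — checking thresholds:
  Ana: 1 of 4 neighbours < 2, not yet.
  Cal: 1 of 3 neighbours < 3, not yet.
  Dee: 2 of 4 neighbours < 4, not yet.
  Mo: 1 of 3 neighbours < 2, not yet.
  Nia: 1 of 4 neighbours ≥ 1, becomes infected.
Round 4 — checking thresholds:
  Ana: 2 of 4 neighbours ≥ 2, becomes infected.
  Cal: 2 of 3 neighbours < 3, not yet.
  Dee: 2 of 4 neighbours < 4, not yet.
  Mo: 2 of 3 neighbours ≥ 2, becomes infected.
Round 5 — checking thresholds:
  Cal: 3 of 3 neighbours ≥ 3, becomes infected.
  Dee: 4 of 4 neighbours ≥ 4, becomes infected.
Round 6 — no new infections; cascade stops.

yes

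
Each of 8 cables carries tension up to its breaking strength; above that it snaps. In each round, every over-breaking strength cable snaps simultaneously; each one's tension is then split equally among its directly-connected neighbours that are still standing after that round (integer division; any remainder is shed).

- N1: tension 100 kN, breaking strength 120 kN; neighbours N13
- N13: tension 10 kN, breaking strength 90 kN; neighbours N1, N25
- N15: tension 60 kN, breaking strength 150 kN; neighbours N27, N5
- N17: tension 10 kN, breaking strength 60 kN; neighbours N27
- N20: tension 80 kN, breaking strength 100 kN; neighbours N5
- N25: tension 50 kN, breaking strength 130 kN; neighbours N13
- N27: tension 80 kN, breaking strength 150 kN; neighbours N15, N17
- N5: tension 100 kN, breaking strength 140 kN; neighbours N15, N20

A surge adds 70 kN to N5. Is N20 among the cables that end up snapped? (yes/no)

yes

Round 1 — N5 at 170 > 140. N5 snaps.
  N5 sheds 170 kN to N15, N20: 85 each.
    N15: 60+85 = 145 ≤ 150
    N20: 80+85 = 165 > 100
Round 2 — N20 snaps.
  N20 sheds 165 kN: no online neighbours, lost.
No further breaks.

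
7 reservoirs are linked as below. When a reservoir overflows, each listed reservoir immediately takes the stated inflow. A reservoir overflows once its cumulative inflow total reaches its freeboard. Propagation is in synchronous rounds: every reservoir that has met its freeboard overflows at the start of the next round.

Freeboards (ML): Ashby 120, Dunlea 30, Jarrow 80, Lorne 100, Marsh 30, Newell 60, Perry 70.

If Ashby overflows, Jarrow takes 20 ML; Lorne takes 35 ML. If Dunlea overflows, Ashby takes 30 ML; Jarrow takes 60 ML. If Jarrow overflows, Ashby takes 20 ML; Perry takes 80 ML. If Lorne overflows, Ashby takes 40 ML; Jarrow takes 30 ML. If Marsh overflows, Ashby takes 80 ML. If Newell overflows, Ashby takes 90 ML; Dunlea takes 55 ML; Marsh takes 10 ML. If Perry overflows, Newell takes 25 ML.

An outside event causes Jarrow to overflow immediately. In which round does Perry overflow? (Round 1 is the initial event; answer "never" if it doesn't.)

2

Round 1 — Jarrow overflows (initial).
  Ashby: +20 → 20 < 120
  Perry: +80 → 80 ≥ 70
Round 2 — Perry overflows.
  Newell: +25 → 25 < 60
No further overflows.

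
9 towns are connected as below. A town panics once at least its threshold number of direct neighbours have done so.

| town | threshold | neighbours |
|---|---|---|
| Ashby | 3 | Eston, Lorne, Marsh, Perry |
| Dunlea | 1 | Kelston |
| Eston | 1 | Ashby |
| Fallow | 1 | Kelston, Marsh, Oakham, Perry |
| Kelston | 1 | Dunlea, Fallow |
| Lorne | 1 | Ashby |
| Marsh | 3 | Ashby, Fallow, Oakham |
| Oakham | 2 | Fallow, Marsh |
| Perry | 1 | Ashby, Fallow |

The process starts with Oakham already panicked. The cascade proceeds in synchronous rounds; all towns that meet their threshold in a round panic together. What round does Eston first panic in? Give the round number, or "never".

Round 1 — Oakham panics (initial).
Round 2 — checking thresholds:
  Fallow: 1 of 4 neighbours ≥ 1, panics.
  Marsh: 1 of 3 neighbours < 3, not yet.
Round 3 — checking thresholds:
  Kelston: 1 of 2 neighbours ≥ 1, panics.
  Marsh: 2 of 3 neighbours < 3, not yet.
  Perry: 1 of 2 neighbours ≥ 1, panics.
Round 4 — checking thresholds:
  Ashby: 1 of 4 neighbours < 3, not yet.
  Dunlea: 1 of 1 neighbours ≥ 1, panics.
  Marsh: 2 of 3 neighbours < 3, not yet.
Round 5 — no new panics; cascade stops.

never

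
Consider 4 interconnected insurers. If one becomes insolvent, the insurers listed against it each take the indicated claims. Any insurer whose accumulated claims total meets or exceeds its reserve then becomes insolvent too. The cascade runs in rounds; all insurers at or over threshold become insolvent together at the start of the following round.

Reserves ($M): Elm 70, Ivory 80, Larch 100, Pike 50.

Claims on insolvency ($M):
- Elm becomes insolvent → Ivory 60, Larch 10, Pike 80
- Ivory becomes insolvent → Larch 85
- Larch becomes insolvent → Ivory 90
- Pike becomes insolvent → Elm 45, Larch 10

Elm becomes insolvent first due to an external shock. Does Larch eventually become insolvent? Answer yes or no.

Round 1 — Elm becomes insolvent (initial).
  Ivory: +60 → 60 < 80
  Larch: +10 → 10 < 100
  Pike: +80 → 80 ≥ 50
Round 2 — Pike becomes insolvent.
  Larch: +10 → 20 < 100
No further insolvencies.

no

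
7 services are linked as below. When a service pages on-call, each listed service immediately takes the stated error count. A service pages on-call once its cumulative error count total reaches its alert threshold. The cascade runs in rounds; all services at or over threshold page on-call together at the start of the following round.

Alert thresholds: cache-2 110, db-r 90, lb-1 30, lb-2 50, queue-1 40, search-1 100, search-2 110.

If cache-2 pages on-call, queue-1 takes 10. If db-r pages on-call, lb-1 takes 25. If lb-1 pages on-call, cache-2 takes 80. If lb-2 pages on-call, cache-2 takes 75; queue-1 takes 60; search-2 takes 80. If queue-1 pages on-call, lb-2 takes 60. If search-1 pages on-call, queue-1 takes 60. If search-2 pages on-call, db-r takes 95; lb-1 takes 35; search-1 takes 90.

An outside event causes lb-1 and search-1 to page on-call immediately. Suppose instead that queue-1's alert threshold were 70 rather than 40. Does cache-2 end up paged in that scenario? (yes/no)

With queue-1's alert threshold at 70:
Round 1 — lb-1, search-1 page on-call (initial).
  cache-2: +80 → 80 < 110
  queue-1: +60 → 60 < 70
No further pages.

no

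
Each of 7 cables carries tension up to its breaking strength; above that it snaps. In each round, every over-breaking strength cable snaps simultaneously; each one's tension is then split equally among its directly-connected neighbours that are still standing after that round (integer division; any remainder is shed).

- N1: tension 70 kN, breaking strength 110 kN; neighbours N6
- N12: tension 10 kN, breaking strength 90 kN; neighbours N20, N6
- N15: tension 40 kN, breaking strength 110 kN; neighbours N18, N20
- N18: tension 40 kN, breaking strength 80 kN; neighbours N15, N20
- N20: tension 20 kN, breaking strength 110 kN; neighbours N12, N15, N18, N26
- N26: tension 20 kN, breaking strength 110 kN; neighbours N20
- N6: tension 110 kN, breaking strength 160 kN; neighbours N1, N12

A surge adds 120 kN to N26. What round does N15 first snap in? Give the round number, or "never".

4

Round 1 — N26 at 140 > 110. N26 snaps.
  N26 sheds 140 kN to N20: 140 each.
    N20: 20+140 = 160 > 110
Round 2 — N20 snaps.
  N20 sheds 160 kN to N12, N15, N18: 53 each (1 lost).
    N12: 10+53 = 63 ≤ 90
    N15: 40+53 = 93 ≤ 110
    N18: 40+53 = 93 > 80
Round 3 — N18 snaps.
  N18 sheds 93 kN to N15: 93 each.
    N15: 93+93 = 186 > 110
Round 4 — N15 snaps.
  N15 sheds 186 kN: no online neighbours, lost.
No further breaks.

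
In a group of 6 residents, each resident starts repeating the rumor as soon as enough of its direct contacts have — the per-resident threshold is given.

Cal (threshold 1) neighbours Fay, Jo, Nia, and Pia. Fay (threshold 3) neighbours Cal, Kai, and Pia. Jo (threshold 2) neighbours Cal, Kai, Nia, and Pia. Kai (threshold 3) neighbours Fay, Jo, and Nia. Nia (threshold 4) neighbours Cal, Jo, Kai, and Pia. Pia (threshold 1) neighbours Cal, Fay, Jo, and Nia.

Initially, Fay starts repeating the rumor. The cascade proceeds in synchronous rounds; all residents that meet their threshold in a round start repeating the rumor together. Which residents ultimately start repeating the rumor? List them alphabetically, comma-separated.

Cal, Fay, Jo, Pia

Round 1 — Fay starts repeating the rumor (initial).
Round 2 — checking thresholds:
  Cal: 1 of 4 neighbours ≥ 1, starts repeating the rumor.
  Kai: 1 of 3 neighbours < 3, below threshold.
  Pia: 1 of 4 neighbours ≥ 1, starts repeating the rumor.
Round 3 — checking thresholds:
  Jo: 2 of 4 neighbours ≥ 2, starts repeating the rumor.
  Kai: 1 of 3 neighbours < 3, below threshold.
  Nia: 2 of 4 neighbours < 4, below threshold.
Round 4 — no new spreads; cascade stops.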